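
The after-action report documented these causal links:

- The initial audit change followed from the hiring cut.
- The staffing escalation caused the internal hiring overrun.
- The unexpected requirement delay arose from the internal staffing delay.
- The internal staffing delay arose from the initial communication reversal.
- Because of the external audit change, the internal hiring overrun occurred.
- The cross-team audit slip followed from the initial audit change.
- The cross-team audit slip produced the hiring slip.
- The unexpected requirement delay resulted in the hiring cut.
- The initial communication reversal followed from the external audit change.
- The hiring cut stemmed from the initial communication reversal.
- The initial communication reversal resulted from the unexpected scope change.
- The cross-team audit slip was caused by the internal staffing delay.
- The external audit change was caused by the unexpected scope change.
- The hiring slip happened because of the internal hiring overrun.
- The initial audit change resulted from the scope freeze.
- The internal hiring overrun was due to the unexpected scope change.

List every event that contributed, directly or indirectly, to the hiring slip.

Immediate causes of the hiring slip: the internal hiring overrun, the cross-team audit slip.
Further upstream: the unexpected scope change, the external audit change, the initial communication reversal, the internal staffing delay, the unexpected requirement delay, the scope freeze, the staffing escalation, the hiring cut, the initial audit change.

the cross-team audit slip, the external audit change, the hiring cut, the initial audit change, the initial communication reversal, the internal hiring overrun, the internal staffing delay, the scope freeze, the staffing escalation, the unexpected requirement delay, the unexpected scope change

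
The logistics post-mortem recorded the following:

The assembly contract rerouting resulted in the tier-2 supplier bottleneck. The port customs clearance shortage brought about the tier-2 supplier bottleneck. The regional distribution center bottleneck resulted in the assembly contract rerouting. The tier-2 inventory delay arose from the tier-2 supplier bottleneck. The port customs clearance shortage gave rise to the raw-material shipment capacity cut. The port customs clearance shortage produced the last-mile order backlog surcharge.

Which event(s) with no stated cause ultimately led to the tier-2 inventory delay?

Tracing upstream from the tier-2 inventory delay: the tier-2 inventory delay ← the tier-2 supplier bottleneck ← the port customs clearance shortage.
A separate upstream branch: the tier-2 inventory delay ← the tier-2 supplier bottleneck ← the assembly contract rerouting ← the regional distribution center bottleneck.
Each of those chain origins has no stated cause.

the port customs clearance shortage, the regional distribution center bottleneck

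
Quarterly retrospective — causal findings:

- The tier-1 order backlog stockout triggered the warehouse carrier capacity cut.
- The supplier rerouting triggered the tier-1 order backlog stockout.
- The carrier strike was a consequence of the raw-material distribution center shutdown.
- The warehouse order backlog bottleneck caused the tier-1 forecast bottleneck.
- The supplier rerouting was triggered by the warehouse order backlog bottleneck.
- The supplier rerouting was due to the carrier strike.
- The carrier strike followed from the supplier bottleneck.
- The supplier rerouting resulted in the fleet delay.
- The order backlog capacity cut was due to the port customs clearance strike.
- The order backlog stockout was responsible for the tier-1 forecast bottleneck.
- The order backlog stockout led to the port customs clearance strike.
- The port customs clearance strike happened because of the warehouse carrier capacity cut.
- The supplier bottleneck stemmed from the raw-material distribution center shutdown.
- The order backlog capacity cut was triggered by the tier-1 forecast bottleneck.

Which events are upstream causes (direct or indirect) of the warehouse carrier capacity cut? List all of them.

Immediate cause of the warehouse carrier capacity cut: the tier-1 order backlog stockout.
Further upstream: the warehouse order backlog bottleneck, the raw-material distribution center shutdown, the supplier bottleneck, the carrier strike, the supplier rerouting.

the carrier strike, the raw-material distribution center shutdown, the supplier bottleneck, the supplier rerouting, the tier-1 order backlog stockout, the warehouse order backlog bottleneck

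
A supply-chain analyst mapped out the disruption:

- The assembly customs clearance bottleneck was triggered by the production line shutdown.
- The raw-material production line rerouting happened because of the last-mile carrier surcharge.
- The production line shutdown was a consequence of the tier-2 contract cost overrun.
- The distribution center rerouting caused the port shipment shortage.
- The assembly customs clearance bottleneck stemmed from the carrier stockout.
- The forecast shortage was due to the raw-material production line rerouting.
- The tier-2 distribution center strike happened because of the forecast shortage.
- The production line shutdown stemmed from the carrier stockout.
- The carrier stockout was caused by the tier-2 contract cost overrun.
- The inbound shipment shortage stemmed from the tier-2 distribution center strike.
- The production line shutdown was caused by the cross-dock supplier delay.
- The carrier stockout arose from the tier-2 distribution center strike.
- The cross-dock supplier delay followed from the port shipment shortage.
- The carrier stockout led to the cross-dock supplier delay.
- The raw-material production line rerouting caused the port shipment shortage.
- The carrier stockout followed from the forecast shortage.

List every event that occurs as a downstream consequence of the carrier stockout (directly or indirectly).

Direct effects: the cross-dock supplier delay, the production line shutdown, the assembly customs clearance bottleneck.
Not reachable from it: the last-mile carrier surcharge, the distribution center rerouting, the raw-material production line rerouting, the port shipment shortage, the tier-2 contract cost overrun, the forecast shortage, the tier-2 distribution center strike, the inbound shipment shortage.

the assembly customs clearance bottleneck, the cross-dock supplier delay, the production line shutdown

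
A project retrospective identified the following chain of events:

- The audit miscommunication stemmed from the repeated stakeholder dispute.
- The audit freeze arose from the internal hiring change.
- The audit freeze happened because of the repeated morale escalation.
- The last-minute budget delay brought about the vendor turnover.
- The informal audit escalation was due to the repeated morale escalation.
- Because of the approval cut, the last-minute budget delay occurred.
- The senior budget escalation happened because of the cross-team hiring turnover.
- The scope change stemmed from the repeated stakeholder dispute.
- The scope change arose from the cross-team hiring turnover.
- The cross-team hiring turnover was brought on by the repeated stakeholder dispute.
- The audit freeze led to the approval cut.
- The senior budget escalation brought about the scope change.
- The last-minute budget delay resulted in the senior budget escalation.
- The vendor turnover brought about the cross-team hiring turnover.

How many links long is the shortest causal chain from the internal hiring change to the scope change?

Shortest chain: the internal hiring change → the audit freeze → the approval cut → the last-minute budget delay → the senior budget escalation → the scope change.

5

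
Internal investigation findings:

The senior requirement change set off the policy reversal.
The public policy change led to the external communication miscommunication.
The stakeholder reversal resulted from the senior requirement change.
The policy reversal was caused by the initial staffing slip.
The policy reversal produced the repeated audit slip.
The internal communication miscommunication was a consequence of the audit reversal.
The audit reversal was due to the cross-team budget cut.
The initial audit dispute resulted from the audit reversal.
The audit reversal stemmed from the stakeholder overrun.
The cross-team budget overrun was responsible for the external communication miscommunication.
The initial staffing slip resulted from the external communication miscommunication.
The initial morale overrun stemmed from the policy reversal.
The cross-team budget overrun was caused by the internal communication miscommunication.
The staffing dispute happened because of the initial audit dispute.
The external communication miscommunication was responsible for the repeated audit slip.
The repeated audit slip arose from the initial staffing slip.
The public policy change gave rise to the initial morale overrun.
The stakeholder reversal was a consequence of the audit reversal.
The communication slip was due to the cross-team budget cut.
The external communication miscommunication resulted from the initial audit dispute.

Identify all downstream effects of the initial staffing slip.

the initial morale overrun, the policy reversal, the repeated audit slip

Direct effects: the policy reversal, the repeated audit slip.
2 steps out: the initial morale overrun.
Not reachable from it: the senior requirement change, the stakeholder overrun, the cross-team budget cut, the audit reversal, the internal communication miscommunication, the communication slip, the initial audit dispute, the public policy change, the staffing dispute, the cross-team budget overrun, the external communication miscommunication, the stakeholder reversal.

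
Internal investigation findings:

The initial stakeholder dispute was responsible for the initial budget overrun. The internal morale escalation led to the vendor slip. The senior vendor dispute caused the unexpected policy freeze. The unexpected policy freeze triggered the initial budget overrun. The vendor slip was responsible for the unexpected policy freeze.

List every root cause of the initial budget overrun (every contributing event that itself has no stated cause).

the initial stakeholder dispute, the internal morale escalation, the senior vendor dispute

Tracing upstream from the initial budget overrun: the initial budget overrun ← the unexpected policy freeze ← the senior vendor dispute.
A separate upstream branch: the initial budget overrun ← the unexpected policy freeze ← the vendor slip ← the internal morale escalation.
A separate upstream branch: the initial budget overrun ← the initial stakeholder dispute.
Each of those chain origins has no stated cause.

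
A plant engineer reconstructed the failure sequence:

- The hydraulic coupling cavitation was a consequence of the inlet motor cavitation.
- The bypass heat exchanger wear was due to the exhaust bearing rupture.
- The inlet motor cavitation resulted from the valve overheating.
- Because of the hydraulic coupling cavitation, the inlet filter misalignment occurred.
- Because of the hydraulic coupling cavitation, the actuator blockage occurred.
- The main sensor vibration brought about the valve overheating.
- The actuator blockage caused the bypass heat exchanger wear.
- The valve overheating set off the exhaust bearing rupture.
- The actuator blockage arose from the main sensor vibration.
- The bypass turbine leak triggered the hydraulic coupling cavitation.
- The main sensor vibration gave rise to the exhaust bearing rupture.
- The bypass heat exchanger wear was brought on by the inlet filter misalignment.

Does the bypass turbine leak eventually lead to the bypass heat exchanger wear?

Yes

There is a causal chain: the bypass turbine leak → the hydraulic coupling cavitation → the actuator blockage → the bypass heat exchanger wear.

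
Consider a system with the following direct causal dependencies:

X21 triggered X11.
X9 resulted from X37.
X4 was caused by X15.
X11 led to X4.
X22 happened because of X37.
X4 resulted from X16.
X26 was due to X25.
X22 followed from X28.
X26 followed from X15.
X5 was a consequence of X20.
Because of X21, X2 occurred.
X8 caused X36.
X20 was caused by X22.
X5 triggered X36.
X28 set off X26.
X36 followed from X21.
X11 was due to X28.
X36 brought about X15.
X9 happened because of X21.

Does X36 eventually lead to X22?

No

X36 leads to X15, X26, X4; X22 is not among them.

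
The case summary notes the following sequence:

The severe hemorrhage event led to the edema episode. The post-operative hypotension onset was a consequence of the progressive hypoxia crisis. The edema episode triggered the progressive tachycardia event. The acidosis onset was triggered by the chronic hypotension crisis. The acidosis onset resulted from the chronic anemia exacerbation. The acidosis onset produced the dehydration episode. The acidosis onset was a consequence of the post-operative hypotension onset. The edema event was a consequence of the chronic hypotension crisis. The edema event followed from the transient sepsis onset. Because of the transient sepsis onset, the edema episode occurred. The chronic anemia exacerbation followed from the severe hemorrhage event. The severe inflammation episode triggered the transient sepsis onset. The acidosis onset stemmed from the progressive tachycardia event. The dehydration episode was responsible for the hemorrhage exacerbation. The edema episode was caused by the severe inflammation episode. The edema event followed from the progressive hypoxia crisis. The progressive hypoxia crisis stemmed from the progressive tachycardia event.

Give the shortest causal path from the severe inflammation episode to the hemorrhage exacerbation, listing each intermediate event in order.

the severe inflammation episode → the edema episode → the progressive tachycardia event → the acidosis onset → the dehydration episode → the hemorrhage exacerbation

the severe inflammation episode → the edema episode
the edema episode → the progressive tachycardia event
the progressive tachycardia event → the acidosis onset
the acidosis onset → the dehydration episode
the dehydration episode → the hemorrhage exacerbation
Length: 5 steps.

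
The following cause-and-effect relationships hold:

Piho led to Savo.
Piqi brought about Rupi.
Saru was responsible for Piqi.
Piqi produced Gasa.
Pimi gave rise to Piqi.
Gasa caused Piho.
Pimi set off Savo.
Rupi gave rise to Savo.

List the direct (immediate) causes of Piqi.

Pimi, Saru

Pimi, Saru → Piqi with nothing further upstream stated.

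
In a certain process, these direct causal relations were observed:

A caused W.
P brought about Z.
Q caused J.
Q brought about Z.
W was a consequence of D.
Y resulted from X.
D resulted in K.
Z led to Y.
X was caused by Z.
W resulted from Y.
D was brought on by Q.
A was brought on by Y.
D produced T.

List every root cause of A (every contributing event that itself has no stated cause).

Tracing upstream from A: A ← Y ← Z ← Q.
A separate upstream branch: A ← Y ← Z ← P.
Each of those chain origins has no stated cause.

P, Q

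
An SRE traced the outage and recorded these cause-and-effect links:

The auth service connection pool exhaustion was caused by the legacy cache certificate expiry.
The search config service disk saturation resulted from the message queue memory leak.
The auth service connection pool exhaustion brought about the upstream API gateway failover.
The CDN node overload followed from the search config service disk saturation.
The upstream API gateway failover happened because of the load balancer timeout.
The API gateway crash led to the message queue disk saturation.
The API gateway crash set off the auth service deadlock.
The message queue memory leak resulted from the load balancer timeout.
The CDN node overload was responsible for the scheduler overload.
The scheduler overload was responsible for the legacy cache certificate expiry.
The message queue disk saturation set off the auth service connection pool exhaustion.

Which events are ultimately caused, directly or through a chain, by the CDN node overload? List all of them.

the auth service connection pool exhaustion, the legacy cache certificate expiry, the scheduler overload, the upstream API gateway failover

Direct effects: the scheduler overload.
2 steps out: the legacy cache certificate expiry.
3 steps out: the auth service connection pool exhaustion.
4 steps out: the upstream API gateway failover.
Not reachable from it: the API gateway crash, the load balancer timeout, the message queue memory leak, the search config service disk saturation, the auth service deadlock, the message queue disk saturation.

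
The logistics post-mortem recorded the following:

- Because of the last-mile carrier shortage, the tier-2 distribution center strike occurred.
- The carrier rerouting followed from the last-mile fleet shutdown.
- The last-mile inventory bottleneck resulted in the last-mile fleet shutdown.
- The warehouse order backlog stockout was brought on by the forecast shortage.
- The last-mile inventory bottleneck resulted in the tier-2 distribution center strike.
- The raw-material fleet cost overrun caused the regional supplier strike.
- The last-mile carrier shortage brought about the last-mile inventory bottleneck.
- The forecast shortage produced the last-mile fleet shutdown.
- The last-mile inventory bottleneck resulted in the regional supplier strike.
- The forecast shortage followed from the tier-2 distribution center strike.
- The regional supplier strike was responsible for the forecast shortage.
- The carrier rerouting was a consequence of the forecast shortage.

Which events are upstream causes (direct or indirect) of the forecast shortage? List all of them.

the last-mile carrier shortage, the last-mile inventory bottleneck, the raw-material fleet cost overrun, the regional supplier strike, the tier-2 distribution center strike

Immediate causes of the forecast shortage: the tier-2 distribution center strike, the regional supplier strike.
Further upstream: the last-mile carrier shortage, the last-mile inventory bottleneck, the raw-material fleet cost overrun.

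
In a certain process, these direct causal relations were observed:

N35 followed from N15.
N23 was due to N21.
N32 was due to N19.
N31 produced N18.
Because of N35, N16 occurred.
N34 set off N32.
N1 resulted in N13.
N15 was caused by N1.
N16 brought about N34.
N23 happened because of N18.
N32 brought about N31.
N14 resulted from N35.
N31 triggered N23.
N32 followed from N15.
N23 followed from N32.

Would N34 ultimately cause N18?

There is a causal chain: N34 → N32 → N31 → N18.

Yes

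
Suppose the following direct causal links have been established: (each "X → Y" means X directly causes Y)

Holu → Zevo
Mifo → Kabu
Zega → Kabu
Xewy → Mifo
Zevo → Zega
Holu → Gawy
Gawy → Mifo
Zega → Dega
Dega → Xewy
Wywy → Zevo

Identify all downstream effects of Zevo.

Direct effects: Zega.
2 steps out: Dega, Kabu.
3 steps out: Xewy.
4 steps out: Mifo.
Not reachable from it: Holu, Gawy, Wywy.

Dega, Kabu, Mifo, Xewy, Zega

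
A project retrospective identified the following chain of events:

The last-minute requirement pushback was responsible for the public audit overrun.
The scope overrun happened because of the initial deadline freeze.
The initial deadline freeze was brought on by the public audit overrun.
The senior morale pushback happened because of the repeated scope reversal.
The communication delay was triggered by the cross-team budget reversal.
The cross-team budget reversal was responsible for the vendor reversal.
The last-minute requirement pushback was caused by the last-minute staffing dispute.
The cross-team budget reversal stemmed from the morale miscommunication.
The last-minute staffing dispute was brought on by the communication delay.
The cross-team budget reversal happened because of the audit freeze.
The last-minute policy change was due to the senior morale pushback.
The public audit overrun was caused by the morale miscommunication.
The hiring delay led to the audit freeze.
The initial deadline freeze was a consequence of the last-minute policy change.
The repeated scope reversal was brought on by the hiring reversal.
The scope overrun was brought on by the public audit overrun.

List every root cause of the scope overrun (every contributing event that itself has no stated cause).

the hiring delay, the hiring reversal, the morale miscommunication

Tracing upstream from the scope overrun: the scope overrun ← the public audit overrun ← the last-minute requirement pushback ← the last-minute staffing dispute ← the communication delay ← the cross-team budget reversal ← the audit freeze ← the hiring delay.
A separate upstream branch: the scope overrun ← the initial deadline freeze ← the last-minute policy change ← the senior morale pushback ← the repeated scope reversal ← the hiring reversal.
A separate upstream branch: the scope overrun ← the public audit overrun ← the morale miscommunication.
Each of those chain origins has no stated cause.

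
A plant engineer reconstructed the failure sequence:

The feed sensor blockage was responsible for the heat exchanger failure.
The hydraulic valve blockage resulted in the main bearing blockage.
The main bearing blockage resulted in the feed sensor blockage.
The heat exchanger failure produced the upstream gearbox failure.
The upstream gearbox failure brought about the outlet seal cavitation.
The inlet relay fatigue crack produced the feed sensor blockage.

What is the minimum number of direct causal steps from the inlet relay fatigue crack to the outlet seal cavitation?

4

Shortest chain: the inlet relay fatigue crack → the feed sensor blockage → the heat exchanger failure → the upstream gearbox failure → the outlet seal cavitation.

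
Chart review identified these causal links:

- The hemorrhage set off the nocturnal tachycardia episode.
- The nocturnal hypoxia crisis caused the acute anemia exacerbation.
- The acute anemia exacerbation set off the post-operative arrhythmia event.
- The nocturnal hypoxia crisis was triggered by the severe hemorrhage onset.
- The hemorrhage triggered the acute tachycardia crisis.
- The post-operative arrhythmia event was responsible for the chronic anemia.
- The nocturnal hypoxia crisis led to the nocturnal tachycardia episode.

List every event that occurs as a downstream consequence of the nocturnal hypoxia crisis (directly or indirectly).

the acute anemia exacerbation, the chronic anemia, the nocturnal tachycardia episode, the post-operative arrhythmia event

Direct effects: the nocturnal tachycardia episode, the acute anemia exacerbation.
2 steps out: the post-operative arrhythmia event.
3 steps out: the chronic anemia.
Not reachable from it: the hemorrhage, the acute tachycardia crisis, the severe hemorrhage onset.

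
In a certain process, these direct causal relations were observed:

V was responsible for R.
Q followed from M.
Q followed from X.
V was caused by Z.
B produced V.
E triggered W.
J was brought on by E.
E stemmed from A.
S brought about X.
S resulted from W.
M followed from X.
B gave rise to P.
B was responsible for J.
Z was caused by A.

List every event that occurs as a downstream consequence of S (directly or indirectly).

M, Q, X

Direct effects: X.
2 steps out: M, Q.
Not reachable from it: A, B, Z, E, P, W, V, R, J.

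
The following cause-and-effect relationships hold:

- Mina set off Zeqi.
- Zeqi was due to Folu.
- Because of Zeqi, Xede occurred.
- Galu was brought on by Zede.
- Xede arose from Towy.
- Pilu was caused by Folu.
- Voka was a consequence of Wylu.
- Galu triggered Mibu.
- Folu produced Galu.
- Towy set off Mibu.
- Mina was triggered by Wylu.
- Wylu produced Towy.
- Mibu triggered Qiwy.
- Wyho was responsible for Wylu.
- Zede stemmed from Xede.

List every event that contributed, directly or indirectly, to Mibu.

Folu, Galu, Mina, Towy, Wyho, Wylu, Xede, Zede, Zeqi

Immediate causes of Mibu: Towy, Galu.
Further upstream: Folu, Wyho, Wylu, Mina, Zeqi, Xede, Zede.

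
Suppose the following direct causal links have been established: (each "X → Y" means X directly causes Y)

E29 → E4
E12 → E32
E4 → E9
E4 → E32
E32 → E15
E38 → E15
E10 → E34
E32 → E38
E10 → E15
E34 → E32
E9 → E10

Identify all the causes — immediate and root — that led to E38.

Immediate cause of E38: E32.
Further upstream: E29, E4, E9, E10, E34, E12.

E10, E12, E29, E32, E34, E4, E9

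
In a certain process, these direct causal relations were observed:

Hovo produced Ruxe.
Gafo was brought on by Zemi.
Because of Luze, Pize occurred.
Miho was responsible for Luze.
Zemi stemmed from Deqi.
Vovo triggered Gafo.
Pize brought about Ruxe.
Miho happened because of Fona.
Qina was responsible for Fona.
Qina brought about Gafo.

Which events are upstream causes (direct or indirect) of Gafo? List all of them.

Deqi, Qina, Vovo, Zemi

Immediate causes of Gafo: Qina, Zemi, Vovo.
Further upstream: Deqi.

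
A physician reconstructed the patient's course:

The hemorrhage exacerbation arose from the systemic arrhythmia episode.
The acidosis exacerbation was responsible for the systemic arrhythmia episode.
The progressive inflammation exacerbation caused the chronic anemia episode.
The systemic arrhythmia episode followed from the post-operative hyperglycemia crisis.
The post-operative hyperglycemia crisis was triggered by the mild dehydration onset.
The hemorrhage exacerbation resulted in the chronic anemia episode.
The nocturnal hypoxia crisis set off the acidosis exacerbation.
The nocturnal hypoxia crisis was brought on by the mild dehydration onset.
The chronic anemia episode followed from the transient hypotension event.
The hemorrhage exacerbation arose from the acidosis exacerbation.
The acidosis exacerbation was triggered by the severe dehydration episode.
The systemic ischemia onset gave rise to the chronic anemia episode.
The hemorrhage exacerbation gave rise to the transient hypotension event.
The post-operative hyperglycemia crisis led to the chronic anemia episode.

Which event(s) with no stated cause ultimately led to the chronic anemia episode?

the mild dehydration onset, the progressive inflammation exacerbation, the severe dehydration episode, the systemic ischemia onset

Tracing upstream from the chronic anemia episode: the chronic anemia episode ← the post-operative hyperglycemia crisis ← the mild dehydration onset.
A separate upstream branch: the chronic anemia episode ← the hemorrhage exacerbation ← the acidosis exacerbation ← the severe dehydration episode.
A separate upstream branch: the chronic anemia episode ← the progressive inflammation exacerbation.
A separate upstream branch: the chronic anemia episode ← the systemic ischemia onset.
Each of those chain origins has no stated cause.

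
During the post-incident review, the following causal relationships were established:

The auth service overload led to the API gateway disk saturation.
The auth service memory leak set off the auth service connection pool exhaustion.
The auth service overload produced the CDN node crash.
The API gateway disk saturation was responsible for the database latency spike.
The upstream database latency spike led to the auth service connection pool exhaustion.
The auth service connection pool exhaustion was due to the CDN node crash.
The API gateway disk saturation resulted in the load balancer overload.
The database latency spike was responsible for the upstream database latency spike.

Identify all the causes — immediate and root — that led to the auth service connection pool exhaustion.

Immediate causes of the auth service connection pool exhaustion: the CDN node crash, the upstream database latency spike, the auth service memory leak.
Further upstream: the auth service overload, the API gateway disk saturation, the database latency spike.

the API gateway disk saturation, the CDN node crash, the auth service memory leak, the auth service overload, the database latency spike, the upstream database latency spike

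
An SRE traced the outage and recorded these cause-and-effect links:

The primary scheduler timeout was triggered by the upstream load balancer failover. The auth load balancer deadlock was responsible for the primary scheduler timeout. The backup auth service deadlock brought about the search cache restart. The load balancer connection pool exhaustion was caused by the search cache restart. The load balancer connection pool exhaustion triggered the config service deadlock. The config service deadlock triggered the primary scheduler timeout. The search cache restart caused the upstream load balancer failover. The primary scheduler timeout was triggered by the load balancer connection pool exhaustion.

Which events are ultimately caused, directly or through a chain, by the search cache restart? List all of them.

the config service deadlock, the load balancer connection pool exhaustion, the primary scheduler timeout, the upstream load balancer failover

Direct effects: the upstream load balancer failover, the load balancer connection pool exhaustion.
2 steps out: the config service deadlock, the primary scheduler timeout.
Not reachable from it: the backup auth service deadlock, the auth load balancer deadlock.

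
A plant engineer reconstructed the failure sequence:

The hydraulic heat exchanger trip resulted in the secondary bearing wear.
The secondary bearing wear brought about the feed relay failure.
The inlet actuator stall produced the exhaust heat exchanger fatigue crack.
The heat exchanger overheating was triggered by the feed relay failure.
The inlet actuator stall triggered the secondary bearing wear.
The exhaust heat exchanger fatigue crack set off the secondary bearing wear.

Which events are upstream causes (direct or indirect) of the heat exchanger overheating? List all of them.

Immediate cause of the heat exchanger overheating: the feed relay failure.
Further upstream: the inlet actuator stall, the exhaust heat exchanger fatigue crack, the secondary bearing wear, the hydraulic heat exchanger trip.

the exhaust heat exchanger fatigue crack, the feed relay failure, the hydraulic heat exchanger trip, the inlet actuator stall, the secondary bearing wear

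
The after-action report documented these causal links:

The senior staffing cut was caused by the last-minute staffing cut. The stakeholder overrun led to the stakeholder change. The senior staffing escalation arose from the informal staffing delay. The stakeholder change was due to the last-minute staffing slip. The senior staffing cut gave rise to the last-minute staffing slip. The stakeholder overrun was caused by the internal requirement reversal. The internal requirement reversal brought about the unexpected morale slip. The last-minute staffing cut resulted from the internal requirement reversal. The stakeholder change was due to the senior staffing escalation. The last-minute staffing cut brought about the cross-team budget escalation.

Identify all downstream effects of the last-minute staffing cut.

Direct effects: the senior staffing cut, the cross-team budget escalation.
2 steps out: the last-minute staffing slip.
3 steps out: the stakeholder change.
Not reachable from it: the informal staffing delay, the internal requirement reversal, the stakeholder overrun, the unexpected morale slip, the senior staffing escalation.

the cross-team budget escalation, the last-minute staffing slip, the senior staffing cut, the stakeholder change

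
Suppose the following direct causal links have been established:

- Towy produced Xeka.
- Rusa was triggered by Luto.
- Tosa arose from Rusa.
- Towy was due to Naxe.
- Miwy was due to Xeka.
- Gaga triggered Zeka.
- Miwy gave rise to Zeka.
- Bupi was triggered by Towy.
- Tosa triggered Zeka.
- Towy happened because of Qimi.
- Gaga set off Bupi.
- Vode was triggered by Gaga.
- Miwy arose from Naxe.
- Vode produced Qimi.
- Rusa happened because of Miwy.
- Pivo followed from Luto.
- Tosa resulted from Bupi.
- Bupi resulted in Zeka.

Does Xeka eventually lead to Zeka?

Yes

There is a causal chain: Xeka → Miwy → Zeka.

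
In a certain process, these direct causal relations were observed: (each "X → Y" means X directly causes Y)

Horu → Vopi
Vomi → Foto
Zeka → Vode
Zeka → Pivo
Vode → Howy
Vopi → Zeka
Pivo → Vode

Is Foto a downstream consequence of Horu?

No

Horu leads to Vopi, Zeka, Pivo, Vode, Howy; Foto is not among them.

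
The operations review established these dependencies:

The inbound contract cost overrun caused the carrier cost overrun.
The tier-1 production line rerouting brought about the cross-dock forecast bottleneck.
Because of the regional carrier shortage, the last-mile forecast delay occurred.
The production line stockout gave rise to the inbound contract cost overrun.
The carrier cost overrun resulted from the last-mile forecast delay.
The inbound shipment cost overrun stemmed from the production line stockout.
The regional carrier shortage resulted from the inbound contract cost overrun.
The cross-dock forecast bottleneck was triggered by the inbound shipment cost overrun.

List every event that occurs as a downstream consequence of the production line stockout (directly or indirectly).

Direct effects: the inbound shipment cost overrun, the inbound contract cost overrun.
2 steps out: the regional carrier shortage, the cross-dock forecast bottleneck, the carrier cost overrun.
3 steps out: the last-mile forecast delay.
Not reachable from it: the tier-1 production line rerouting.

the carrier cost overrun, the cross-dock forecast bottleneck, the inbound contract cost overrun, the inbound shipment cost overrun, the last-mile forecast delay, the regional carrier shortage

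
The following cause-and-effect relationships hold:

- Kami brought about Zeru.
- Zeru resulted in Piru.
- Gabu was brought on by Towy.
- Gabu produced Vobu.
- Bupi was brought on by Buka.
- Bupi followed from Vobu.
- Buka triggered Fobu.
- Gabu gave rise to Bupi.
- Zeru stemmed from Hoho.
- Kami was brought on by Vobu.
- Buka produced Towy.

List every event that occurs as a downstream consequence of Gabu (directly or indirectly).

Bupi, Kami, Piru, Vobu, Zeru

Direct effects: Vobu, Bupi.
2 steps out: Kami.
3 steps out: Zeru.
4 steps out: Piru.
Not reachable from it: Hoho, Buka, Towy, Fobu.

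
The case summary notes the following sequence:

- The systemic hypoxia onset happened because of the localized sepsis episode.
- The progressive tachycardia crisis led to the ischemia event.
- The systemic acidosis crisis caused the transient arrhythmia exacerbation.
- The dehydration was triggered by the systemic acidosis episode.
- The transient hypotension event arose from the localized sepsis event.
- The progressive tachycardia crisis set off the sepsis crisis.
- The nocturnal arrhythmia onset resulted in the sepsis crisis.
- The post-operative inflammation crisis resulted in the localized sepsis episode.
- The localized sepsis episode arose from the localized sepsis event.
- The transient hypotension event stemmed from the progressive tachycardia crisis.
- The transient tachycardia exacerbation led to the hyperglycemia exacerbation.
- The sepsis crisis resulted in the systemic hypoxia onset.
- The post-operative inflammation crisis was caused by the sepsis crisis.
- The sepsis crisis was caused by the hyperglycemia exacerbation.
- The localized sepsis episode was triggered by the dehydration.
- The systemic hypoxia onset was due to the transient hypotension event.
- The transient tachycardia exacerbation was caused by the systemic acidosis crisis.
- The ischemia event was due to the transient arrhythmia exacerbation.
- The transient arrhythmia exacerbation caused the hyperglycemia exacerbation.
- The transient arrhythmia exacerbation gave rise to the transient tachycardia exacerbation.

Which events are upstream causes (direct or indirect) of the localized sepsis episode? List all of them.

Immediate causes of the localized sepsis episode: the localized sepsis event, the post-operative inflammation crisis, the dehydration.
Further upstream: the progressive tachycardia crisis, the systemic acidosis episode, the systemic acidosis crisis, the nocturnal arrhythmia onset, the transient arrhythmia exacerbation, the transient tachycardia exacerbation, the hyperglycemia exacerbation, the sepsis crisis.

the dehydration, the hyperglycemia exacerbation, the localized sepsis event, the nocturnal arrhythmia onset, the post-operative inflammation crisis, the progressive tachycardia crisis, the sepsis crisis, the systemic acidosis crisis, the systemic acidosis episode, the transient arrhythmia exacerbation, the transient tachycardia exacerbation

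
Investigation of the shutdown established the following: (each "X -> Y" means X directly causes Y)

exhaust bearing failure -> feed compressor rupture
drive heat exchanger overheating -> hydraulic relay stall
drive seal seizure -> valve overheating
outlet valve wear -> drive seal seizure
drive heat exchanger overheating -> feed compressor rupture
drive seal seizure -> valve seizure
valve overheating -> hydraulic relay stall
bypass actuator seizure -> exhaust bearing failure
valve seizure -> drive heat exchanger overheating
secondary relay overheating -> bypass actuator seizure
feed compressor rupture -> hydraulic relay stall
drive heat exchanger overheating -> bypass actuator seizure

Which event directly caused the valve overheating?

the drive seal seizure

Upstream contributors include the outlet valve wear, but only the drive seal seizure feeds directly into the valve overheating.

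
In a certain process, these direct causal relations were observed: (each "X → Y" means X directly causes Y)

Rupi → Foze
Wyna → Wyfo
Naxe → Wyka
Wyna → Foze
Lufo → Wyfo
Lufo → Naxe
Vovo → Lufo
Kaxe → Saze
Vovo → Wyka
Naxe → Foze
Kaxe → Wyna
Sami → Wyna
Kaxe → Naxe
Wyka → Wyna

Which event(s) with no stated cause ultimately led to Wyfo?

Tracing upstream from Wyfo: Wyfo ← Wyna ← Kaxe.
A separate upstream branch: Wyfo ← Lufo ← Vovo.
A separate upstream branch: Wyfo ← Wyna ← Sami.
Each of those chain origins has no stated cause.

Kaxe, Sami, Vovo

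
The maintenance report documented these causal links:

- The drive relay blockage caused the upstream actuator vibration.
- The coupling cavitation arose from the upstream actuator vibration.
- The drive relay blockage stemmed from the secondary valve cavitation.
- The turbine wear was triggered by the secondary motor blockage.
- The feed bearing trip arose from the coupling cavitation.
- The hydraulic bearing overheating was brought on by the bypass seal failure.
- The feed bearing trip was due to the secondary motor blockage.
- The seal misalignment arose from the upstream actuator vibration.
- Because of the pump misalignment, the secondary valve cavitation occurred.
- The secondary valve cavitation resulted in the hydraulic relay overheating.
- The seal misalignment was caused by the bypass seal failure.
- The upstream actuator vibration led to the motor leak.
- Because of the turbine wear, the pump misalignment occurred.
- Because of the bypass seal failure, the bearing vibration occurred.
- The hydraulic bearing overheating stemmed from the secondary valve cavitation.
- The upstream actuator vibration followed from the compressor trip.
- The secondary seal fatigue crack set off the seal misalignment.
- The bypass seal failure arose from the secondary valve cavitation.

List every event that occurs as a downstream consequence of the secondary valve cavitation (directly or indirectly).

the bearing vibration, the bypass seal failure, the coupling cavitation, the drive relay blockage, the feed bearing trip, the hydraulic bearing overheating, the hydraulic relay overheating, the motor leak, the seal misalignment, the upstream actuator vibration

Direct effects: the bypass seal failure, the drive relay blockage, the hydraulic relay overheating, the hydraulic bearing overheating.
2 steps out: the upstream actuator vibration, the seal misalignment, the bearing vibration.
3 steps out: the coupling cavitation, the motor leak.
4 steps out: the feed bearing trip.
Not reachable from it: the secondary motor blockage, the turbine wear, the pump misalignment, the compressor trip, the secondary seal fatigue crack.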